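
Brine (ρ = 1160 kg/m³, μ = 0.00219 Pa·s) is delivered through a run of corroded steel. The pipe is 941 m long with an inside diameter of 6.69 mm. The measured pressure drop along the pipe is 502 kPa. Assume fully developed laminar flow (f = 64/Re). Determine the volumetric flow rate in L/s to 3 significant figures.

Q ≈ 0.0120 L/s

For laminar flow, f = 64/Re with Re = ρVD/μ, so Darcy-Weisbach reduces to ΔP = 32μLV/D². Solving for V: V = ΔP·D²/(32μL) = 5.02e+05·(0.00669)²/(32·0.00219·941) = 0.3407 m/s.
Check: Re = ρVD/μ = 1160·0.3407·0.00669/0.00219 = 1207 < 2300, so the laminar assumption holds.
Q = V·A = 0.3407·(π/4·0.00669²) = 1.198e-05 m³/s = 0.0120 L/s.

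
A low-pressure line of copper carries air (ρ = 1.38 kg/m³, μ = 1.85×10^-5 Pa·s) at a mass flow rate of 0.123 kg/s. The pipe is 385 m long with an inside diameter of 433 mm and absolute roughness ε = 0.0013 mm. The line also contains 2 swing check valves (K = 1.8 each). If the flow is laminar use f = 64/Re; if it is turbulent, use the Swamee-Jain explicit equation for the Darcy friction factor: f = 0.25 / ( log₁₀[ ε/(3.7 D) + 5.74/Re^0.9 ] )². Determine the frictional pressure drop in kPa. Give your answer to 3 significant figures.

ΔP ≈ 0.00675 kPa

A = πD²/4 = π(0.433)²/4 = 0.1473 m²; mean velocity V = ṁ/(ρA) = 0.123/(1.38 · 0.1473) = 0.6053 m/s.
Reynolds number Re = ρVD/μ = 1.38 · 0.6053 · 0.433 / 1.85e-05 = 1.955e+04.
Re > 4000 → turbulent. Relative roughness ε/D = 1.3e-06/0.433 = 3e-06. Swamee-Jain: f = 0.25/(log₁₀[3e-06/3.7 + 5.74/1.955e+04^0.9])² = 0.25/(log₁₀[8.11e-07 + 0.000789])² = 0.25/(-3.103)² = 0.02597.
Total minor-loss coefficient ΣK = 2·1.8 = 3.6.
ΔP = [f·L/D + ΣK]·(ρV²/2) = [0.02597·385/0.433 + 3.6]·(1.38·0.6053²/2) = [23.09 + 3.6]·0.2528 = 6.747 Pa.
ΔP = 6.747 Pa = 0.00675 kPa.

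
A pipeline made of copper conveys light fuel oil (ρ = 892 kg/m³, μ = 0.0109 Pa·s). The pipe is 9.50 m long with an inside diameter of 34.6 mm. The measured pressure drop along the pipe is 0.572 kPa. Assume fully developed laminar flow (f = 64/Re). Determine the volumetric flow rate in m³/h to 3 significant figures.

For laminar flow, f = 64/Re with Re = ρVD/μ, so Darcy-Weisbach reduces to ΔP = 32μLV/D². Solving for V: V = ΔP·D²/(32μL) = 572·(0.0346)²/(32·0.0109·9.5) = 0.2067 m/s.
Check: Re = ρVD/μ = 892·0.2067·0.0346/0.0109 = 585.1 < 2300, so the laminar assumption holds.
Q = V·A = 0.2067·(π/4·0.0346²) = 0.0001943 m³/s = 0.700 m³/h.

Q ≈ 0.700 m³/h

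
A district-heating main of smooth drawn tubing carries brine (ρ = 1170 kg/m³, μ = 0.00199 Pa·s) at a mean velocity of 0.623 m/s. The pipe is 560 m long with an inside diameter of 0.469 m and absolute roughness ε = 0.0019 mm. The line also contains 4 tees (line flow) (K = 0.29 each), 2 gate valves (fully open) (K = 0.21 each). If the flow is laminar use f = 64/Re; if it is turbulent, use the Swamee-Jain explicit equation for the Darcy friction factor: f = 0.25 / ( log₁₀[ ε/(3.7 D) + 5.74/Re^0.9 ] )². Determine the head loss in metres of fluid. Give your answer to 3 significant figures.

Reynolds number Re = ρVD/μ = 1170 · 0.623 · 0.469 / 0.00199 = 1.718e+05.
Re > 4000 → turbulent. Relative roughness ε/D = 1.9e-06/0.469 = 4.05e-06. Swamee-Jain: f = 0.25/(log₁₀[4.05e-06/3.7 + 5.74/1.718e+05^0.9])² = 0.25/(log₁₀[1.09e-06 + 0.000112])² = 0.25/(-3.948)² = 0.01604.
Total minor-loss coefficient ΣK = 4·0.29 + 2·0.21 = 1.58.
ΔP = [f·L/D + ΣK]·(ρV²/2) = [0.01604·560/0.469 + 1.58]·(1170·0.623²/2) = [19.15 + 1.58]·227.1 = 4706 Pa.
Head loss h_f = ΔP/(ρg) = 4706/(1170·9.81) = 0.410 m.

h_f ≈ 0.410 m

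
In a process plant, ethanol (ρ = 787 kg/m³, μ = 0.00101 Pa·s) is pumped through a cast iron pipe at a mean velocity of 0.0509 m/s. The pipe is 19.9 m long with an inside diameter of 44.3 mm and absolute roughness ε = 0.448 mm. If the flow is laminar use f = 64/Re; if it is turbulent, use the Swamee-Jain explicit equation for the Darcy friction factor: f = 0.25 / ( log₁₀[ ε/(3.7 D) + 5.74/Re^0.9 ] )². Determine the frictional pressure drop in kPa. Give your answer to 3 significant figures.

ΔP ≈ 0.0167 kPa

Reynolds number Re = ρVD/μ = 787 · 0.0509 · 0.0443 / 0.00101 = 1757.
Re < 2300 → laminar flow, so f = 64/Re = 64/1757 = 0.03643 (the turbulent correlation is not needed).
Darcy-Weisbach: ΔP = f(L/D)(ρV²/2) = 0.03643·(19.9/0.0443)·(787·0.0509²/2) = 0.03643·449.2·1.019 = 16.68 Pa.
ΔP = 16.68 Pa = 0.0167 kPa.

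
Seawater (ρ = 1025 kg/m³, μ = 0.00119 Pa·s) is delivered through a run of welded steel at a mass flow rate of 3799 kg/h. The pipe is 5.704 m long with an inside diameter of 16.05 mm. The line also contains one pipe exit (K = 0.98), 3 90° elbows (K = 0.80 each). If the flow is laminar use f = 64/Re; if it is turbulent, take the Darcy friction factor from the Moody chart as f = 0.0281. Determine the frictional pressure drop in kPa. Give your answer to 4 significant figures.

ṁ = 3799 kg/h = 3799/3600 = 1.055 kg/s.
A = πD²/4 = π(0.01605)²/4 = 0.0002023 m²; mean velocity V = ṁ/(ρA) = 1.055/(1025 · 0.0002023) = 5.089 m/s.
Reynolds number Re = ρVD/μ = 1025 · 5.089 · 0.01605 / 0.00119 = 7.035e+04.
Re > 4000 → turbulent; use the Moody-chart value f = 0.0281.
Total minor-loss coefficient ΣK = 1·0.98 + 3·0.8 = 3.38.
ΔP = [f·L/D + ΣK]·(ρV²/2) = [0.0281·5.704/0.01605 + 3.38]·(1025·5.089²/2) = [9.986 + 3.38]·1.327e+04 = 1.774e+05 Pa.
ΔP = 1.774e+05 Pa = 177.4 kPa.

ΔP ≈ 177.4 kPa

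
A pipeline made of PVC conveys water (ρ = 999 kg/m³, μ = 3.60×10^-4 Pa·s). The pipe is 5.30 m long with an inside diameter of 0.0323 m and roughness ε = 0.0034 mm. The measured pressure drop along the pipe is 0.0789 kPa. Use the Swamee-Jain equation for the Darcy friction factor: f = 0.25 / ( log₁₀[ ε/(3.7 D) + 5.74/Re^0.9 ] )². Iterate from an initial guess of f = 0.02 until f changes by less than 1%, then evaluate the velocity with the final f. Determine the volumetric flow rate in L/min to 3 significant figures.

Rearranging Darcy-Weisbach: V = √(2·ΔP·D/(f·L·ρ)). With ε/D = 3.4e-06/0.0323 = 0.000105, iterate starting from f = 0.02:
  f = 0.02 → V = √(2·78.9·0.0323/(0.02·5.3·999)) = 0.2194 m/s; Re = ρVD/μ = 1.966e+04; f → 0.02618
  f = 0.02618 → V = 0.1917 m/s; Re = 1.719e+04; f → 0.02707
  f = 0.02707 → V = 0.1886 m/s; Re = 1.69e+04; f → 0.02718
Converged (Δf/f < 1%). With the final f = 0.02718: V = √(2·78.9·0.0323/(0.02718·5.3·999)) = 0.1882 m/s.
Q = V·A = 0.1882·(π/4·0.0323²) = 0.0001542 m³/s = 9.25 L/min.

Q ≈ 9.25 L/min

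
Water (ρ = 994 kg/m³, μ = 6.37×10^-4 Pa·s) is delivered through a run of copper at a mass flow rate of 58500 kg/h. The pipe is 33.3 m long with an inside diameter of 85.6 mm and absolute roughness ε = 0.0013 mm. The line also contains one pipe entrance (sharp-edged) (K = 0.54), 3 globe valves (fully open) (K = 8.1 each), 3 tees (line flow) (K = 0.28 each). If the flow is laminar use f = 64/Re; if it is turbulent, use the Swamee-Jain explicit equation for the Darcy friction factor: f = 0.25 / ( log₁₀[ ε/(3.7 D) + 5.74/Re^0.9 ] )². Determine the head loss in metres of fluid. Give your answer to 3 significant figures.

ṁ = 58500 kg/h = 58500/3600 = 16.25 kg/s.
A = πD²/4 = π(0.0856)²/4 = 0.005755 m²; mean velocity V = ṁ/(ρA) = 16.25/(994 · 0.005755) = 2.841 m/s.
Reynolds number Re = ρVD/μ = 994 · 2.841 · 0.0856 / 0.000637 = 3.794e+05.
Re > 4000 → turbulent. Relative roughness ε/D = 1.3e-06/0.0856 = 1.52e-05. Swamee-Jain: f = 0.25/(log₁₀[1.52e-05/3.7 + 5.74/3.794e+05^0.9])² = 0.25/(log₁₀[4.1e-06 + 5.47e-05])² = 0.25/(-4.231)² = 0.01397.
Total minor-loss coefficient ΣK = 1·0.54 + 3·8.1 + 3·0.28 = 25.7.
ΔP = [f·L/D + ΣK]·(ρV²/2) = [0.01397·33.3/0.0856 + 25.7]·(994·2.841²/2) = [5.433 + 25.7]·4011 = 1.248e+05 Pa.
Head loss h_f = ΔP/(ρg) = 1.248e+05/(994·9.81) = 12.8 m.

h_f ≈ 12.8 m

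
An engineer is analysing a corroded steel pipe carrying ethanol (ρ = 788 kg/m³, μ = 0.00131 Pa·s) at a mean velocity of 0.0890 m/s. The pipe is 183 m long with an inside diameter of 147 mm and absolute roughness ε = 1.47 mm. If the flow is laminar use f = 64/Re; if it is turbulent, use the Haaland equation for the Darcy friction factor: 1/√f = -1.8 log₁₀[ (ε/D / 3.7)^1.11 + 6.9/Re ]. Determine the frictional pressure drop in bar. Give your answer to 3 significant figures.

Reynolds number Re = ρVD/μ = 788 · 0.089 · 0.147 / 0.00131 = 7870.
Re > 4000 → turbulent. Relative roughness ε/D = 0.00147/0.147 = 0.01. Haaland: 1/√f = -1.8 log₁₀[(0.01/3.7)^1.11 + 6.9/7870] = -1.8 log₁₀[0.00141 + 0.000877] = 4.753, so f = 0.04426.
Darcy-Weisbach: ΔP = f(L/D)(ρV²/2) = 0.04426·(183/0.147)·(788·0.089²/2) = 0.04426·1245·3.121 = 172 Pa.
ΔP = 172 Pa = 0.00172 bar.

ΔP ≈ 0.00172 bar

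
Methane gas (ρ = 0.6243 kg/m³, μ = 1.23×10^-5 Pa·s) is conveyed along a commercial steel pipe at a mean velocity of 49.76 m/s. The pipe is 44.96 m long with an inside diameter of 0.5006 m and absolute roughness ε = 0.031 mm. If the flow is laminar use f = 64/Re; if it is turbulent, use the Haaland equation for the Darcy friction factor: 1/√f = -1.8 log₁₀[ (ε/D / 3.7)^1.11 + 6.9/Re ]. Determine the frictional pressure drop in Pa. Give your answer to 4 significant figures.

Reynolds number Re = ρVD/μ = 0.6243 · 49.76 · 0.5006 / 1.23e-05 = 1.264e+06.
Re > 4000 → turbulent. Relative roughness ε/D = 3.1e-05/0.5006 = 6.19e-05. Haaland: 1/√f = -1.8 log₁₀[(6.19e-05/3.7)^1.11 + 6.9/1.264e+06] = -1.8 log₁₀[4.99e-06 + 5.46e-06] = 8.966, so f = 0.01244.
Darcy-Weisbach: ΔP = f(L/D)(ρV²/2) = 0.01244·(44.96/0.5006)·(0.6243·49.76²/2) = 0.01244·89.81·772.9 = 863.6 Pa.

ΔP ≈ 863.6 Pa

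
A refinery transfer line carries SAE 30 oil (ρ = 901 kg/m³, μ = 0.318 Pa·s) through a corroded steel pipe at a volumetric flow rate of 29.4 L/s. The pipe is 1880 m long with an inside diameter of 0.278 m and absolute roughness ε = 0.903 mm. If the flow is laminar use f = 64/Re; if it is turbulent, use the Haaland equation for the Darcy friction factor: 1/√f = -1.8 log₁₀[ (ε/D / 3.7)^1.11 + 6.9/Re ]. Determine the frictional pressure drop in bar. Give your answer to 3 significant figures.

Q = 29.4 L/s = 29.4/1000 = 0.0294 m³/s.
Cross-sectional area A = πD²/4 = π(0.278)²/4 = 0.0607 m²; mean velocity V = Q/A = 0.0294/0.0607 = 0.4844 m/s.
Reynolds number Re = ρVD/μ = 901 · 0.4844 · 0.278 / 0.318 = 381.5.
Re < 2300 → laminar flow, so f = 64/Re = 64/381.5 = 0.1678 (the turbulent correlation is not needed).
Darcy-Weisbach: ΔP = f(L/D)(ρV²/2) = 0.1678·(1880/0.278)·(901·0.4844²/2) = 0.1678·6763·105.7 = 1.199e+05 Pa.
ΔP = 1.199e+05 Pa = 1.20 bar.

ΔP ≈ 1.20 bar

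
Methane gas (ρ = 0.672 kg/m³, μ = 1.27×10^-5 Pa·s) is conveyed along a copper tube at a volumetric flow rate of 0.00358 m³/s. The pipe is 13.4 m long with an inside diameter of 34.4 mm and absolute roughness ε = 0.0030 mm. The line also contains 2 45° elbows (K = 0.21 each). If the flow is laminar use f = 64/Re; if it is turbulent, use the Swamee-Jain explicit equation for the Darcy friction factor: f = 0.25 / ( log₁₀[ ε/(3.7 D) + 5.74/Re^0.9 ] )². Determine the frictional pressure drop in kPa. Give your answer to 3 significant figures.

ΔP ≈ 0.0688 kPa

Cross-sectional area A = πD²/4 = π(0.0344)²/4 = 0.0009294 m²; mean velocity V = Q/A = 0.00358/0.0009294 = 3.852 m/s.
Reynolds number Re = ρVD/μ = 0.672 · 3.852 · 0.0344 / 1.27e-05 = 7011.
Re > 4000 → turbulent. Relative roughness ε/D = 3e-06/0.0344 = 8.72e-05. Swamee-Jain: f = 0.25/(log₁₀[8.72e-05/3.7 + 5.74/7011^0.9])² = 0.25/(log₁₀[2.36e-05 + 0.00198])² = 0.25/(-2.697)² = 0.03437.
Total minor-loss coefficient ΣK = 2·0.21 = 0.42.
ΔP = [f·L/D + ΣK]·(ρV²/2) = [0.03437·13.4/0.0344 + 0.42]·(0.672·3.852²/2) = [13.39 + 0.42]·4.985 = 68.83 Pa.
ΔP = 68.83 Pa = 0.0688 kPa.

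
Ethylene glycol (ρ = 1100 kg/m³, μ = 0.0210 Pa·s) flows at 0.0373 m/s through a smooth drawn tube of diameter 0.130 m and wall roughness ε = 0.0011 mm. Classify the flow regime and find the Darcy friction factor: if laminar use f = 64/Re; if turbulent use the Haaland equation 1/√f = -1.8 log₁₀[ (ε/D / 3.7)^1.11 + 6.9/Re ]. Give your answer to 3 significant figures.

f ≈ 0.252

Re = ρVD/μ = 1100·0.0373·0.13/0.021 = 254.
Re < 2300 → laminar, so f = 64/Re = 0.252 (roughness is irrelevant in laminar flow).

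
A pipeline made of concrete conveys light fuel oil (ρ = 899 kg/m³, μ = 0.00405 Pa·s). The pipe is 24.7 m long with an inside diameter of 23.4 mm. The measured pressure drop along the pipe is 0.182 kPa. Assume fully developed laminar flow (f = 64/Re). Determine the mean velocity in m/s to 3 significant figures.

For laminar flow, f = 64/Re with Re = ρVD/μ, so Darcy-Weisbach reduces to ΔP = 32μLV/D². Solving for V: V = ΔP·D²/(32μL) = 182·(0.0234)²/(32·0.00405·24.7) = 0.03113 m/s.
Check: Re = ρVD/μ = 899·0.03113·0.0234/0.00405 = 161.7 < 2300, so the laminar assumption holds.

V ≈ 0.0311 m/s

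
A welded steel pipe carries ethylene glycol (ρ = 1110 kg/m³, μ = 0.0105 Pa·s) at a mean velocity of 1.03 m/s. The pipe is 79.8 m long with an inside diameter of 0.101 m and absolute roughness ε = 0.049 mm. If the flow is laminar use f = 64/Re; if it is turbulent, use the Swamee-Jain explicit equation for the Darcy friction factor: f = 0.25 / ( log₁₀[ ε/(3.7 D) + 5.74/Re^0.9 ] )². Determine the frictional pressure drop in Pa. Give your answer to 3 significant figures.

Reynolds number Re = ρVD/μ = 1110 · 1.03 · 0.101 / 0.0105 = 1.1e+04.
Re > 4000 → turbulent. Relative roughness ε/D = 4.9e-05/0.101 = 0.000485. Swamee-Jain: f = 0.25/(log₁₀[0.000485/3.7 + 5.74/1.1e+04^0.9])² = 0.25/(log₁₀[0.000131 + 0.00132])² = 0.25/(-2.837)² = 0.03106.
Darcy-Weisbach: ΔP = f(L/D)(ρV²/2) = 0.03106·(79.8/0.101)·(1110·1.03²/2) = 0.03106·790.1·588.8 = 1.445e+04 Pa.

ΔP ≈ 14400 Pa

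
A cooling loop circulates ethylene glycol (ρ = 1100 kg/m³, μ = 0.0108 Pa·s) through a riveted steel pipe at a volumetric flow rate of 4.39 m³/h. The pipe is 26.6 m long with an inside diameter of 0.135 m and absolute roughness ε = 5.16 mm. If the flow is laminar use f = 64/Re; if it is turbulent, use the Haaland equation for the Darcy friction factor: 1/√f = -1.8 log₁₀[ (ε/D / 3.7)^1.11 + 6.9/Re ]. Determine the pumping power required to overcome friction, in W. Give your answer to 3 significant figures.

P ≈ 0.0524 W

Q = 4.39 m³/h = 4.39/3600 = 0.001219 m³/s.
Cross-sectional area A = πD²/4 = π(0.135)²/4 = 0.01431 m²; mean velocity V = Q/A = 0.001219/0.01431 = 0.08519 m/s.
Reynolds number Re = ρVD/μ = 1100 · 0.08519 · 0.135 / 0.0108 = 1171.
Re < 2300 → laminar flow, so f = 64/Re = 64/1171 = 0.05464 (the turbulent correlation is not needed).
Darcy-Weisbach: ΔP = f(L/D)(ρV²/2) = 0.05464·(26.6/0.135)·(1100·0.08519²/2) = 0.05464·197·3.992 = 42.97 Pa.
Pumping power P = QΔP = 0.001219·42.97 = 0.05240 W = 0.0524 W.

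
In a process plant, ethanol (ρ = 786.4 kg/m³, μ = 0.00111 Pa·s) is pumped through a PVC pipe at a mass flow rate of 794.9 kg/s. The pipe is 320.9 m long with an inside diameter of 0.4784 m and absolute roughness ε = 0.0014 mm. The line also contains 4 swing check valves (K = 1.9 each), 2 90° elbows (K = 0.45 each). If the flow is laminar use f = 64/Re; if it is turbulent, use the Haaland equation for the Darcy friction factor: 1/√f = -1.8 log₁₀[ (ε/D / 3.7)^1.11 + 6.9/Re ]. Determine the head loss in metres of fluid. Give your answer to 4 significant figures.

A = πD²/4 = π(0.4784)²/4 = 0.1798 m²; mean velocity V = ṁ/(ρA) = 794.9/(786.4 · 0.1798) = 5.623 m/s.
Reynolds number Re = ρVD/μ = 786.4 · 5.623 · 0.4784 / 0.00111 = 1.906e+06.
Re > 4000 → turbulent. Relative roughness ε/D = 1.4e-06/0.4784 = 2.93e-06. Haaland: 1/√f = -1.8 log₁₀[(2.93e-06/3.7)^1.11 + 6.9/1.906e+06] = -1.8 log₁₀[1.69e-07 + 3.62e-06] = 9.759, so f = 0.0105.
Total minor-loss coefficient ΣK = 4·1.9 + 2·0.45 = 8.5.
ΔP = [f·L/D + ΣK]·(ρV²/2) = [0.0105·320.9/0.4784 + 8.5]·(786.4·5.623²/2) = [7.044 + 8.5]·1.243e+04 = 1.933e+05 Pa.
Head loss h_f = ΔP/(ρg) = 1.933e+05/(786.4·9.81) = 25.05 m.

h_f ≈ 25.05 m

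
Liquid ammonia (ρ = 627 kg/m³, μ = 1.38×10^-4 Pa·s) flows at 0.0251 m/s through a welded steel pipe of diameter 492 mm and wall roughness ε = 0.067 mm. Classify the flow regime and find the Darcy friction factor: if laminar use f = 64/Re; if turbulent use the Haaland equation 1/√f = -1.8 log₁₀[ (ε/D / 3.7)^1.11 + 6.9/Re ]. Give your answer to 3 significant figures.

Re = ρVD/μ = 627·0.0251·0.492/0.000138 = 5.611e+04.
Re > 4000 → turbulent. ε/D = 6.7e-05/0.492 = 0.000136; Haaland: 1/√f = -1.8 log₁₀[1.2e-05 + 0.000123] = 6.966, so f = 0.02061.

f ≈ 0.0206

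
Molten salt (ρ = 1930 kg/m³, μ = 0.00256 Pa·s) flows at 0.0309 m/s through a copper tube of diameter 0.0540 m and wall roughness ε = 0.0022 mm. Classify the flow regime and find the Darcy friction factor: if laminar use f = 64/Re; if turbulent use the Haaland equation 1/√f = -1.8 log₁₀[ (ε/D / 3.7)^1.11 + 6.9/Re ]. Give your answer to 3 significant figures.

Re = ρVD/μ = 1930·0.0309·0.054/0.00256 = 1258.
Re < 2300 → laminar, so f = 64/Re = 0.05088 (roughness is irrelevant in laminar flow).

f ≈ 0.0509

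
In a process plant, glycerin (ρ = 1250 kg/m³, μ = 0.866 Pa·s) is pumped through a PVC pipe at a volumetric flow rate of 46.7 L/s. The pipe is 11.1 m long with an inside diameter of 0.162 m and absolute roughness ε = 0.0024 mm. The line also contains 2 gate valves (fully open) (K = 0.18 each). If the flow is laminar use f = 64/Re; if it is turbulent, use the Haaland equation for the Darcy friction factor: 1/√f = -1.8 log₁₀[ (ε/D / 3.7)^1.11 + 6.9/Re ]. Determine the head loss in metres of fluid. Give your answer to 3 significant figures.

h_f ≈ 2.26 m

Q = 46.7 L/s = 46.7/1000 = 0.0467 m³/s.
Cross-sectional area A = πD²/4 = π(0.162)²/4 = 0.02061 m²; mean velocity V = Q/A = 0.0467/0.02061 = 2.266 m/s.
Reynolds number Re = ρVD/μ = 1250 · 2.266 · 0.162 / 0.866 = 529.8.
Re < 2300 → laminar flow, so f = 64/Re = 64/529.8 = 0.1208 (the turbulent correlation is not needed).
Total minor-loss coefficient ΣK = 2·0.18 = 0.36.
ΔP = [f·L/D + ΣK]·(ρV²/2) = [0.1208·11.1/0.162 + 0.36]·(1250·2.266²/2) = [8.277 + 0.36]·3208 = 2.771e+04 Pa.
Head loss h_f = ΔP/(ρg) = 2.771e+04/(1250·9.81) = 2.26 m.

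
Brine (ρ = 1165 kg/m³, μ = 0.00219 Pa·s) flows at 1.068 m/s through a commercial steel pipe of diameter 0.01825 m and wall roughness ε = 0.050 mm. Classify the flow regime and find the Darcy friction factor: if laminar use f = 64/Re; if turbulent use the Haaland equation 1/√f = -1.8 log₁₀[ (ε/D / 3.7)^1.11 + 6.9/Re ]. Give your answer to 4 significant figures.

Re = ρVD/μ = 1165·1.068·0.01825/0.00219 = 1.037e+04.
Re > 4000 → turbulent. ε/D = 5e-05/0.01825 = 0.00274; Haaland: 1/√f = -1.8 log₁₀[0.000335 + 0.000665] = 5.4, so f = 0.0343.

f ≈ 0.03430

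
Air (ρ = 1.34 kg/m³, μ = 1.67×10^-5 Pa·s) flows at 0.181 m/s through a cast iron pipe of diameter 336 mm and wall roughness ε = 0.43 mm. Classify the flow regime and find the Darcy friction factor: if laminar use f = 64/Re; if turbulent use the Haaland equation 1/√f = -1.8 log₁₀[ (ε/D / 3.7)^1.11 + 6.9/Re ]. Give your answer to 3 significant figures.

f ≈ 0.0392

Re = ρVD/μ = 1.34·0.181·0.336/1.67e-05 = 4880.
Re > 4000 → turbulent. ε/D = 0.00043/0.336 = 0.00128; Haaland: 1/√f = -1.8 log₁₀[0.000144 + 0.00141] = 5.053, so f = 0.03916.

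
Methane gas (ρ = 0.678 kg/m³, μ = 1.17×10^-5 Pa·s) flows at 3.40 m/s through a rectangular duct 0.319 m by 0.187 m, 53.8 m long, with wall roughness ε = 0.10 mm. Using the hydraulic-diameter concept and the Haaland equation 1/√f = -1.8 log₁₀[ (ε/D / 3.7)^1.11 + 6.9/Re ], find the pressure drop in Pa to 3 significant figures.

Hydraulic diameter D_h = 4A/P = 4·(0.319·0.187)/(2·(0.319+0.187)) = 0.2386/1.012 = 0.2358 m.
Re = ρVD_h/μ = 0.678·3.4·0.2358/1.17e-05 = 4.646e+04.
ε/D_h = 0.0001/0.2358 = 0.000424; Haaland gives 1/√f = -1.8 log₁₀[4.22e-05+0.000149] = 6.695, so f = 0.02231.
ΔP = f(L/D_h)(ρV²/2) = 0.02231·53.8/0.2358·3.919 = 19.95 Pa.

ΔP ≈ 19.9 Pa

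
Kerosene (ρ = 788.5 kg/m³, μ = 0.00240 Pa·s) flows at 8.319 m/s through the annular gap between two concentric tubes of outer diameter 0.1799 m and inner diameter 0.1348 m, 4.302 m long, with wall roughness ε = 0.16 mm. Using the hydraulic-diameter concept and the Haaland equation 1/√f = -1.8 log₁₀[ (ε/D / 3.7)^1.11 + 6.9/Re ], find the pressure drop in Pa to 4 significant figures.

ΔP ≈ 73810 Pa

Hydraulic diameter D_h = 4A/P = D_o - D_i = 0.1799 - 0.1348 = 0.0451 m.
Re = ρVD_h/μ = 788.5·8.319·0.0451/0.0024 = 1.233e+05.
ε/D_h = 0.00016/0.0451 = 0.00355; Haaland gives 1/√f = -1.8 log₁₀[0.000446+5.6e-05] = 5.938, so f = 0.02836.
ΔP = f(L/D_h)(ρV²/2) = 0.02836·4.302/0.0451·2.728e+04 = 7.381e+04 Pa.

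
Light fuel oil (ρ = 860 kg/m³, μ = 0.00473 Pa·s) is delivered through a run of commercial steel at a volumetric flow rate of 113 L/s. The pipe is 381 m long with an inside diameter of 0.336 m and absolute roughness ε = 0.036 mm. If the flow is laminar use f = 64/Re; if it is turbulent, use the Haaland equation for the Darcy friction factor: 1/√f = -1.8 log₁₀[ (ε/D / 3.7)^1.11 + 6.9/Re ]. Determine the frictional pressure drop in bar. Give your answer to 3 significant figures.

Q = 113 L/s = 113/1000 = 0.113 m³/s.
Cross-sectional area A = πD²/4 = π(0.336)²/4 = 0.08867 m²; mean velocity V = Q/A = 0.113/0.08867 = 1.274 m/s.
Reynolds number Re = ρVD/μ = 860 · 1.274 · 0.336 / 0.00473 = 7.786e+04.
Re > 4000 → turbulent. Relative roughness ε/D = 3.6e-05/0.336 = 0.000107. Haaland: 1/√f = -1.8 log₁₀[(0.000107/3.7)^1.11 + 6.9/7.786e+04] = -1.8 log₁₀[9.17e-06 + 8.86e-05] = 7.217, so f = 0.0192.
Darcy-Weisbach: ΔP = f(L/D)(ρV²/2) = 0.0192·(381/0.336)·(860·1.274²/2) = 0.0192·1134·698.4 = 1.52e+04 Pa.
ΔP = 1.52e+04 Pa = 0.152 bar.

ΔP ≈ 0.152 bar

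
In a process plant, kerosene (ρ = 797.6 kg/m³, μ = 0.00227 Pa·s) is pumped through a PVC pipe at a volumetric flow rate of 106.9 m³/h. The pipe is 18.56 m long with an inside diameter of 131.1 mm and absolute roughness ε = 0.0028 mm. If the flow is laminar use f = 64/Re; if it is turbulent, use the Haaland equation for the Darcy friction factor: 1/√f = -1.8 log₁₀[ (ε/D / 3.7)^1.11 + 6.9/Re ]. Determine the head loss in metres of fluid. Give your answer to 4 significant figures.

h_f ≈ 0.6236 m

Q = 106.9 m³/h = 106.9/3600 = 0.02969 m³/s.
Cross-sectional area A = πD²/4 = π(0.1311)²/4 = 0.0135 m²; mean velocity V = Q/A = 0.02969/0.0135 = 2.2 m/s.
Reynolds number Re = ρVD/μ = 797.6 · 2.2 · 0.1311 / 0.00227 = 1.013e+05.
Re > 4000 → turbulent. Relative roughness ε/D = 2.8e-06/0.1311 = 2.14e-05. Haaland: 1/√f = -1.8 log₁₀[(2.14e-05/3.7)^1.11 + 6.9/1.013e+05] = -1.8 log₁₀[1.53e-06 + 6.81e-05] = 7.483, so f = 0.01786.
Darcy-Weisbach: ΔP = f(L/D)(ρV²/2) = 0.01786·(18.56/0.1311)·(797.6·2.2²/2) = 0.01786·141.6·1930 = 4879 Pa.
Head loss h_f = ΔP/(ρg) = 4879/(797.6·9.81) = 0.6236 m.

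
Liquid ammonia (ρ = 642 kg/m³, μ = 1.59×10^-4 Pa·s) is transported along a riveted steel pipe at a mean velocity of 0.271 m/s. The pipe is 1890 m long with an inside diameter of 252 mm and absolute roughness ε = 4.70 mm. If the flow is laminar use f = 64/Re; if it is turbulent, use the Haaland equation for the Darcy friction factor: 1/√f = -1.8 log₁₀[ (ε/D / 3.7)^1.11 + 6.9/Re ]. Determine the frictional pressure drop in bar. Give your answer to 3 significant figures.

ΔP ≈ 0.0842 bar

Reynolds number Re = ρVD/μ = 642 · 0.271 · 0.252 / 0.000159 = 2.757e+05.
Re > 4000 → turbulent. Relative roughness ε/D = 0.0047/0.252 = 0.0187. Haaland: 1/√f = -1.8 log₁₀[(0.0187/3.7)^1.11 + 6.9/2.757e+05] = -1.8 log₁₀[0.00282 + 2.5e-05] = 4.584, so f = 0.0476.
Darcy-Weisbach: ΔP = f(L/D)(ρV²/2) = 0.0476·(1890/0.252)·(642·0.271²/2) = 0.0476·7500·23.57 = 8416 Pa.
ΔP = 8416 Pa = 0.0842 bar.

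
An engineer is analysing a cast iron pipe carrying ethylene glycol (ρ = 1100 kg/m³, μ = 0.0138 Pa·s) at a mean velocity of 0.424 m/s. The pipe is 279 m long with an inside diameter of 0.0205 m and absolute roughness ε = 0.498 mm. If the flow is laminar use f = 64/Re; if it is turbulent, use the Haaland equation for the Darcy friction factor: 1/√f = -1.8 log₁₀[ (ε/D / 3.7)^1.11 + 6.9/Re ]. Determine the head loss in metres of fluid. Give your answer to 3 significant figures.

Reynolds number Re = ρVD/μ = 1100 · 0.424 · 0.0205 / 0.0138 = 692.8.
Re < 2300 → laminar flow, so f = 64/Re = 64/692.8 = 0.09237 (the turbulent correlation is not needed).
Darcy-Weisbach: ΔP = f(L/D)(ρV²/2) = 0.09237·(279/0.0205)·(1100·0.424²/2) = 0.09237·1.361e+04·98.88 = 1.243e+05 Pa.
Head loss h_f = ΔP/(ρg) = 1.243e+05/(1100·9.81) = 11.5 m.

h_f ≈ 11.5 m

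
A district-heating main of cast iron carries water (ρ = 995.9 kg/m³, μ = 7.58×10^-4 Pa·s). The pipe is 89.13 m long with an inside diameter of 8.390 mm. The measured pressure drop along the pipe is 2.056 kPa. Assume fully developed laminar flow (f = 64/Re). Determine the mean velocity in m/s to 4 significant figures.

V ≈ 0.06694 m/s

For laminar flow, f = 64/Re with Re = ρVD/μ, so Darcy-Weisbach reduces to ΔP = 32μLV/D². Solving for V: V = ΔP·D²/(32μL) = 2056·(0.00839)²/(32·0.000758·89.13) = 0.06694 m/s.
Check: Re = ρVD/μ = 995.9·0.06694·0.00839/0.000758 = 737.9 < 2300, so the laminar assumption holds.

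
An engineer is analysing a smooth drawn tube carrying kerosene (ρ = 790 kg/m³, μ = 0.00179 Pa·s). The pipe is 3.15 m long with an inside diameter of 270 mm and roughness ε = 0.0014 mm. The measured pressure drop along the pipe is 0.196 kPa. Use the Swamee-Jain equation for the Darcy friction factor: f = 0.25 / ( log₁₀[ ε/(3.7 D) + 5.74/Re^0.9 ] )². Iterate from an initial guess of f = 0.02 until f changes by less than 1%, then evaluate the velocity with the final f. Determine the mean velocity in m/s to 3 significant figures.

Rearranging Darcy-Weisbach: V = √(2·ΔP·D/(f·L·ρ)). With ε/D = 1.4e-06/0.27 = 5.19e-06, iterate starting from f = 0.02:
  f = 0.02 → V = √(2·196·0.27/(0.02·3.15·790)) = 1.458 m/s; Re = ρVD/μ = 1.738e+05; f → 0.01601
  f = 0.01601 → V = 1.63 m/s; Re = 1.942e+05; f → 0.01567
  f = 0.01567 → V = 1.648 m/s; Re = 1.963e+05; f → 0.01564
Converged (Δf/f < 1%). With the final f = 0.01564: V = √(2·196·0.27/(0.01564·3.15·790)) = 1.649 m/s.

V ≈ 1.65 m/s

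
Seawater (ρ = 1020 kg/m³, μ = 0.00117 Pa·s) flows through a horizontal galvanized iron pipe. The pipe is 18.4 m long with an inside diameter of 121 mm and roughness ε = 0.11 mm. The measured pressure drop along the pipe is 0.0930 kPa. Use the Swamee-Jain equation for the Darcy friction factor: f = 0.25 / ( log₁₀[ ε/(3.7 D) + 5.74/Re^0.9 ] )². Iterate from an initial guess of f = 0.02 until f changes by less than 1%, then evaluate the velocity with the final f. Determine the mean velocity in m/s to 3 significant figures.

V ≈ 0.209 m/s

Rearranging Darcy-Weisbach: V = √(2·ΔP·D/(f·L·ρ)). With ε/D = 0.00011/0.121 = 0.000909, iterate starting from f = 0.02:
  f = 0.02 → V = √(2·93·0.121/(0.02·18.4·1020)) = 0.2449 m/s; Re = ρVD/μ = 2.583e+04; f → 0.0266
  f = 0.0266 → V = 0.2123 m/s; Re = 2.24e+04; f → 0.02732
  f = 0.02732 → V = 0.2095 m/s; Re = 2.21e+04; f → 0.02739
Converged (Δf/f < 1%). With the final f = 0.02739: V = √(2·93·0.121/(0.02739·18.4·1020)) = 0.2093 m/s.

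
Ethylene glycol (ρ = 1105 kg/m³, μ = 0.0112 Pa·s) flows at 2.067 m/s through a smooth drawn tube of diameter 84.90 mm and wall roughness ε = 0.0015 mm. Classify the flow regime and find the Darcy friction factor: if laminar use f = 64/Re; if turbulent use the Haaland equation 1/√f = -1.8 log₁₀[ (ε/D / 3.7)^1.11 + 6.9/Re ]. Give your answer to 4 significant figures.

Re = ρVD/μ = 1105·2.067·0.0849/0.0112 = 1.731e+04.
Re > 4000 → turbulent. ε/D = 1.5e-06/0.0849 = 1.77e-05; Haaland: 1/√f = -1.8 log₁₀[1.24e-06 + 0.000399] = 6.117, so f = 0.02673.

f ≈ 0.02673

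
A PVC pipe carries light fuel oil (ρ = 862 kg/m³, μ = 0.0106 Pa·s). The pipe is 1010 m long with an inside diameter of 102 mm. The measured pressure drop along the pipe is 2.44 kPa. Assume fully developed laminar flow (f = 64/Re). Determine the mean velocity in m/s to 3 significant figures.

V ≈ 0.0741 m/s

For laminar flow, f = 64/Re with Re = ρVD/μ, so Darcy-Weisbach reduces to ΔP = 32μLV/D². Solving for V: V = ΔP·D²/(32μL) = 2440·(0.102)²/(32·0.0106·1010) = 0.0741 m/s.
Check: Re = ρVD/μ = 862·0.0741·0.102/0.0106 = 614.6 < 2300, so the laminar assumption holds.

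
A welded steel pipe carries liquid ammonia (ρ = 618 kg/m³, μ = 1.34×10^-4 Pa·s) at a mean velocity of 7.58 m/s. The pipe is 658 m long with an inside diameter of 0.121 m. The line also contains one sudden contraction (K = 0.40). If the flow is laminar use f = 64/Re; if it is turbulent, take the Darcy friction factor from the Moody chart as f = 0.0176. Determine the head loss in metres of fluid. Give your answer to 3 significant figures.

h_f ≈ 281 m

Reynolds number Re = ρVD/μ = 618 · 7.58 · 0.121 / 0.000134 = 4.23e+06.
Re > 4000 → turbulent; use the Moody-chart value f = 0.0176.
Total minor-loss coefficient ΣK = 1·0.4 = 0.4.
ΔP = [f·L/D + ΣK]·(ρV²/2) = [0.0176·658/0.121 + 0.4]·(618·7.58²/2) = [95.71 + 0.4]·1.775e+04 = 1.706e+06 Pa.
Head loss h_f = ΔP/(ρg) = 1.706e+06/(618·9.81) = 281 m.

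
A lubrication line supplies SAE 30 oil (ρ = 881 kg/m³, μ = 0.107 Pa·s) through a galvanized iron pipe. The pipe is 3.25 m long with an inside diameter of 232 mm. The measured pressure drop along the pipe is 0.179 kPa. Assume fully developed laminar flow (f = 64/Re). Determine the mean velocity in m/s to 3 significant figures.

V ≈ 0.866 m/s

For laminar flow, f = 64/Re with Re = ρVD/μ, so Darcy-Weisbach reduces to ΔP = 32μLV/D². Solving for V: V = ΔP·D²/(32μL) = 179·(0.232)²/(32·0.107·3.25) = 0.8658 m/s.
Check: Re = ρVD/μ = 881·0.8658·0.232/0.107 = 1654 < 2300, so the laminar assumption holds.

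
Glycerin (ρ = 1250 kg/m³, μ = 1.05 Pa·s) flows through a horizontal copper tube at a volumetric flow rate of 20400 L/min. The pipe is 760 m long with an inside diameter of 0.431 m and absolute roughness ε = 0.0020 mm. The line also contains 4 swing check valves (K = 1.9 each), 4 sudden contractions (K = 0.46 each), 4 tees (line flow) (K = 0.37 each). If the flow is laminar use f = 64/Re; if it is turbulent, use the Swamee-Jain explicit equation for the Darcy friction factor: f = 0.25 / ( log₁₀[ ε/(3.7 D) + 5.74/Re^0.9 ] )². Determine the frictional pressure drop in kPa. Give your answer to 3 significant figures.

Q = 20400 L/min = 20400/60000 = 0.34 m³/s.
Cross-sectional area A = πD²/4 = π(0.431)²/4 = 0.1459 m²; mean velocity V = Q/A = 0.34/0.1459 = 2.33 m/s.
Reynolds number Re = ρVD/μ = 1250 · 2.33 · 0.431 / 1.05 = 1196.
Re < 2300 → laminar flow, so f = 64/Re = 64/1196 = 0.05352 (the turbulent correlation is not needed).
Total minor-loss coefficient ΣK = 4·1.9 + 4·0.46 + 4·0.37 = 10.9.
ΔP = [f·L/D + ΣK]·(ρV²/2) = [0.05352·760/0.431 + 10.9]·(1250·2.33²/2) = [94.38 + 10.9]·3394 = 3.574e+05 Pa.
ΔP = 3.574e+05 Pa = 357 kPa.

ΔP ≈ 357 kPa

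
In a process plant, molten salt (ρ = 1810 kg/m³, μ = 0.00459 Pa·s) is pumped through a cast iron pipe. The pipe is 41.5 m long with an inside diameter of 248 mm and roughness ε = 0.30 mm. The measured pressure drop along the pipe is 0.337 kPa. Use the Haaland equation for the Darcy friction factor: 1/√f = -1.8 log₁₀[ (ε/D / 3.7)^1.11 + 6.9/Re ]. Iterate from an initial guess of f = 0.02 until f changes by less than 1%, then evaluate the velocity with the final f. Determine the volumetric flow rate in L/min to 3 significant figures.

Rearranging Darcy-Weisbach: V = √(2·ΔP·D/(f·L·ρ)). With ε/D = 0.0003/0.248 = 0.00121, iterate starting from f = 0.02:
  f = 0.02 → V = √(2·337·0.248/(0.02·41.5·1810)) = 0.3336 m/s; Re = ρVD/μ = 3.262e+04; f → 0.02578
  f = 0.02578 → V = 0.2938 m/s; Re = 2.873e+04; f → 0.0263
  f = 0.0263 → V = 0.2909 m/s; Re = 2.845e+04; f → 0.02635
Converged (Δf/f < 1%). With the final f = 0.02635: V = √(2·337·0.248/(0.02635·41.5·1810)) = 0.2906 m/s.
Q = V·A = 0.2906·(π/4·0.248²) = 0.01404 m³/s = 842 L/min.

Q ≈ 842 L/min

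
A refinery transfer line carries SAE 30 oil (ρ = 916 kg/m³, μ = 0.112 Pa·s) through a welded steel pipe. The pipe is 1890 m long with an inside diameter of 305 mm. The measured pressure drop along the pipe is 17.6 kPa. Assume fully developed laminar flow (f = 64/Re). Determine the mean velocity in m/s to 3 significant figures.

V ≈ 0.242 m/s

For laminar flow, f = 64/Re with Re = ρVD/μ, so Darcy-Weisbach reduces to ΔP = 32μLV/D². Solving for V: V = ΔP·D²/(32μL) = 1.76e+04·(0.305)²/(32·0.112·1890) = 0.2417 m/s.
Check: Re = ρVD/μ = 916·0.2417·0.305/0.112 = 602.9 < 2300, so the laminar assumption holds.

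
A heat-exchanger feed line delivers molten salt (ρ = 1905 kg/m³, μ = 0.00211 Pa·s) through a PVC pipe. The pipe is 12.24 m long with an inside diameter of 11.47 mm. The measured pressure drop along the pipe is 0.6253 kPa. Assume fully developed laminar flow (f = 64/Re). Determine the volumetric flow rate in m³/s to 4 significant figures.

Q ≈ 1.029×10^-5 m³/s

For laminar flow, f = 64/Re with Re = ρVD/μ, so Darcy-Weisbach reduces to ΔP = 32μLV/D². Solving for V: V = ΔP·D²/(32μL) = 625.3·(0.01147)²/(32·0.00211·12.24) = 0.09954 m/s.
Check: Re = ρVD/μ = 1905·0.09954·0.01147/0.00211 = 1031 < 2300, so the laminar assumption holds.
Q = V·A = 0.09954·(π/4·0.01147²) = 1.029e-05 m³/s = 1.029×10^-5 m³/s.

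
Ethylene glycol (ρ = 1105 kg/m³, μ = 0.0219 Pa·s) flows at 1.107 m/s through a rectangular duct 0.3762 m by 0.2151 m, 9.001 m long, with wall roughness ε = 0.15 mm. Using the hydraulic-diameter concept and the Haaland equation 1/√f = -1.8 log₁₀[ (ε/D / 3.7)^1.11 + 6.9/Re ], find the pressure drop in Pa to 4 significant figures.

Hydraulic diameter D_h = 4A/P = 4·(0.3762·0.2151)/(2·(0.3762+0.2151)) = 0.3237/1.183 = 0.2737 m.
Re = ρVD_h/μ = 1105·1.107·0.2737/0.0219 = 1.529e+04.
ε/D_h = 0.00015/0.2737 = 0.000548; Haaland gives 1/√f = -1.8 log₁₀[5.62e-05+0.000451] = 5.93, so f = 0.02844.
ΔP = f(L/D_h)(ρV²/2) = 0.02844·9.001/0.2737·677.1 = 633.1 Pa.

ΔP ≈ 633.1 Pa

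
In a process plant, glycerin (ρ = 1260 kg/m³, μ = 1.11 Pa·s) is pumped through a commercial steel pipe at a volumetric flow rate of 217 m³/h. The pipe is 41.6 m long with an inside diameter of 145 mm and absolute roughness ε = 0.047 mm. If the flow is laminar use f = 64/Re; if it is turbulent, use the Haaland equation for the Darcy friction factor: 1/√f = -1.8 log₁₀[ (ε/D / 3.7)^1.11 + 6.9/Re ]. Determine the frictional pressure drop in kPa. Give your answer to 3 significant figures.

ΔP ≈ 257 kPa

Q = 217 m³/h = 217/3600 = 0.06028 m³/s.
Cross-sectional area A = πD²/4 = π(0.145)²/4 = 0.01651 m²; mean velocity V = Q/A = 0.06028/0.01651 = 3.65 m/s.
Reynolds number Re = ρVD/μ = 1260 · 3.65 · 0.145 / 1.11 = 600.8.
Re < 2300 → laminar flow, so f = 64/Re = 64/600.8 = 0.1065 (the turbulent correlation is not needed).
Darcy-Weisbach: ΔP = f(L/D)(ρV²/2) = 0.1065·(41.6/0.145)·(1260·3.65²/2) = 0.1065·286.9·8395 = 2.565e+05 Pa.
ΔP = 2.565e+05 Pa = 257 kPa.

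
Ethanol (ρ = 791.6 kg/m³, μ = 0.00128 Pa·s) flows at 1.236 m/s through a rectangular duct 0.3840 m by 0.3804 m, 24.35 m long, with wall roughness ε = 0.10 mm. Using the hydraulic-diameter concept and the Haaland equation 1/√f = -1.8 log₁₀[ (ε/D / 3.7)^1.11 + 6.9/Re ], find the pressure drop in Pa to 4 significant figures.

ΔP ≈ 638.4 Pa

Hydraulic diameter D_h = 4A/P = 4·(0.384·0.3804)/(2·(0.384+0.3804)) = 0.5843/1.529 = 0.3822 m.
Re = ρVD_h/μ = 791.6·1.236·0.3822/0.00128 = 2.921e+05.
ε/D_h = 0.0001/0.3822 = 0.000262; Haaland gives 1/√f = -1.8 log₁₀[2.47e-05+2.36e-05] = 7.768, so f = 0.01657.
ΔP = f(L/D_h)(ρV²/2) = 0.01657·24.35/0.3822·604.7 = 638.4 Pa.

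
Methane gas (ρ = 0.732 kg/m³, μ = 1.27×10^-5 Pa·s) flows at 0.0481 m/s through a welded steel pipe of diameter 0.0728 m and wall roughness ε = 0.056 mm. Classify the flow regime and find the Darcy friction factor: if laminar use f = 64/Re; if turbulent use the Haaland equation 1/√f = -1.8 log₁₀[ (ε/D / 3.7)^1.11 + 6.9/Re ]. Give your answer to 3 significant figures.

Re = ρVD/μ = 0.732·0.0481·0.0728/1.27e-05 = 201.8.
Re < 2300 → laminar, so f = 64/Re = 0.3171 (roughness is irrelevant in laminar flow).

f ≈ 0.317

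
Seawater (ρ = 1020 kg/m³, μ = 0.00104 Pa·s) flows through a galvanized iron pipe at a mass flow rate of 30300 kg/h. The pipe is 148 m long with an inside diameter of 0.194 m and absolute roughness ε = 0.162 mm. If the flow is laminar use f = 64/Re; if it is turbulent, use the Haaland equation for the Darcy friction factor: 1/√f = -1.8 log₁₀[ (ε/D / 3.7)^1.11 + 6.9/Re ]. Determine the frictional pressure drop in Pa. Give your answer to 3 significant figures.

ΔP ≈ 699 Pa

ṁ = 30300 kg/h = 30300/3600 = 8.417 kg/s.
A = πD²/4 = π(0.194)²/4 = 0.02956 m²; mean velocity V = ṁ/(ρA) = 8.417/(1020 · 0.02956) = 0.2792 m/s.
Reynolds number Re = ρVD/μ = 1020 · 0.2792 · 0.194 / 0.00104 = 5.311e+04.
Re > 4000 → turbulent. Relative roughness ε/D = 0.000162/0.194 = 0.000835. Haaland: 1/√f = -1.8 log₁₀[(0.000835/3.7)^1.11 + 6.9/5.311e+04] = -1.8 log₁₀[8.96e-05 + 0.00013] = 6.585, so f = 0.02306.
Darcy-Weisbach: ΔP = f(L/D)(ρV²/2) = 0.02306·(148/0.194)·(1020·0.2792²/2) = 0.02306·762.9·39.74 = 699.1 Pa.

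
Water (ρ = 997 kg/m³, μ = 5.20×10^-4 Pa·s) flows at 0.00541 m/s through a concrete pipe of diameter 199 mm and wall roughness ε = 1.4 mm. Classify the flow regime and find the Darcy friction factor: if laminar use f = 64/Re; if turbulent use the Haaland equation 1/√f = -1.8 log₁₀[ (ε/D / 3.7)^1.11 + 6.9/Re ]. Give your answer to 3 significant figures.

Re = ρVD/μ = 997·0.00541·0.199/0.00052 = 2064.
Re < 2300 → laminar, so f = 64/Re = 0.03101 (roughness is irrelevant in laminar flow).

f ≈ 0.0310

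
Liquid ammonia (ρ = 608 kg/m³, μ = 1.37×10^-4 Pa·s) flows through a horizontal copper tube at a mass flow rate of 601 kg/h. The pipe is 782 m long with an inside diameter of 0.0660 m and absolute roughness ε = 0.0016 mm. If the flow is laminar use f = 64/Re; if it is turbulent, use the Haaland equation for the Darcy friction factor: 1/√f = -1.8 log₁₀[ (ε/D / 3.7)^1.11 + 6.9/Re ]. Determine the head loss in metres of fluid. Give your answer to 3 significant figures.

h_f ≈ 0.0964 m

ṁ = 601 kg/h = 601/3600 = 0.1669 kg/s.
A = πD²/4 = π(0.066)²/4 = 0.003421 m²; mean velocity V = ṁ/(ρA) = 0.1669/(608 · 0.003421) = 0.08026 m/s.
Reynolds number Re = ρVD/μ = 608 · 0.08026 · 0.066 / 0.000137 = 2.351e+04.
Re > 4000 → turbulent. Relative roughness ε/D = 1.6e-06/0.066 = 2.42e-05. Haaland: 1/√f = -1.8 log₁₀[(2.42e-05/3.7)^1.11 + 6.9/2.351e+04] = -1.8 log₁₀[1.76e-06 + 0.000294] = 6.354, so f = 0.02477.
Darcy-Weisbach: ΔP = f(L/D)(ρV²/2) = 0.02477·(782/0.066)·(608·0.08026²/2) = 0.02477·1.185e+04·1.958 = 574.8 Pa.
Head loss h_f = ΔP/(ρg) = 574.8/(608·9.81) = 0.0964 m.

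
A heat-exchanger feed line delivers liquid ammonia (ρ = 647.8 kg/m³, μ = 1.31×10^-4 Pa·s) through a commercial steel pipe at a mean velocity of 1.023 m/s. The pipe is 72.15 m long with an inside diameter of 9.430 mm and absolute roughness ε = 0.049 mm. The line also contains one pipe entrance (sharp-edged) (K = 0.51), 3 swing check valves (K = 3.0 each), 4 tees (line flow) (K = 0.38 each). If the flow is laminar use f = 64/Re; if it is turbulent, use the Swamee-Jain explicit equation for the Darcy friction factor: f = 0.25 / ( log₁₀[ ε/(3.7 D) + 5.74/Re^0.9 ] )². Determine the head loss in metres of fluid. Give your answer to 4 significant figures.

h_f ≈ 14.03 m

Reynolds number Re = ρVD/μ = 647.8 · 1.023 · 0.00943 / 0.000131 = 4.77e+04.
Re > 4000 → turbulent. Relative roughness ε/D = 4.9e-05/0.00943 = 0.0052. Swamee-Jain: f = 0.25/(log₁₀[0.0052/3.7 + 5.74/4.77e+04^0.9])² = 0.25/(log₁₀[0.0014 + 0.000353])² = 0.25/(-2.755)² = 0.03294.
Total minor-loss coefficient ΣK = 1·0.51 + 3·3 + 4·0.38 = 11.
ΔP = [f·L/D + ΣK]·(ρV²/2) = [0.03294·72.15/0.00943 + 11]·(647.8·1.023²/2) = [252 + 11]·339 = 8.916e+04 Pa.
Head loss h_f = ΔP/(ρg) = 8.916e+04/(647.8·9.81) = 14.03 m.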